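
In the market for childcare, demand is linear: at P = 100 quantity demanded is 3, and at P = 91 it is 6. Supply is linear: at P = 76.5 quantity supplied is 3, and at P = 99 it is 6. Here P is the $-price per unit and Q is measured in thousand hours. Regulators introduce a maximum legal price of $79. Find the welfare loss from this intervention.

$19.05 thousand

Demand slope = (91 − 100)/(6 − 3) = −3, so P = 109 − 3Q.
Supply slope = (99 − 76.5)/(6 − 3) = 7.5, so P = 54 + 7.5Q.
Competitive equilibrium: 109 − 3Q = 54 + 7.5Q → Q* = 5.2381, P* = 93.2857.
At the ceiling P = 79, quantity supplied = (79 − 54)/7.5 = 3.3333.
Willingness to pay at Q' = 3.3333: 109 − 3·3.3333 = 99.0001.
ΔQ = 5.2381 − 3.3333 = 1.9048; wedge = 99.0001 − 79 = 20.0001.
Deadweight loss = ½ × 1.9048 × 20.0001 = $19.05 thousand.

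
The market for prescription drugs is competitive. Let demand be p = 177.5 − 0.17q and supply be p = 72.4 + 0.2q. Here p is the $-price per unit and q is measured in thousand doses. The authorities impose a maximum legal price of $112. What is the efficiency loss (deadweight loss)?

$1369.98 thousand

Competitive equilibrium: 177.5 − 0.17q = 72.4 + 0.2q → q* = 284.0541, p* = 129.2108.
At the ceiling p = 112, quantity supplied = (112 − 72.4)/0.2 = 198.
Willingness to pay at q' = 198: 177.5 − 0.17·198 = 143.84.
Δq = 284.0541 − 198 = 86.0541; wedge = 143.84 − 112 = 31.84.
Welfare loss = ½ × 86.0541 × 31.84 = $1369.98 thousand.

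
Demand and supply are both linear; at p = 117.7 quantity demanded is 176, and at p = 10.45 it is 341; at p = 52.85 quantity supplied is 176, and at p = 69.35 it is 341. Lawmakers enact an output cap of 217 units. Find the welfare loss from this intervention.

775.21

Demand slope = (10.45 − 117.7)/(341 − 176) = −0.65, so p = 232.1 − 0.65q.
Supply slope = (69.35 − 52.85)/(341 − 176) = 0.1, so p = 35.25 + 0.1q.
Competitive equilibrium: 232.1 − 0.65q = 35.25 + 0.1q → q* = 262.4667, p* = 61.4967.
At q = 217: demand price = 232.1 − 0.65·217 = 91.05; supply price = 35.25 + 0.1·217 = 56.95.
Δq = 262.4667 − 217 = 45.4667; wedge = 91.05 − 56.95 = 34.1.
The triangle = ½ × 45.4667 × 34.1 = 775.21.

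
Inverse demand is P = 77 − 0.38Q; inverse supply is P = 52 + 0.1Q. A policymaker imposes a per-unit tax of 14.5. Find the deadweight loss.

219.01

Competitive equilibrium: 77 − 0.38Q = 52 + 0.1Q → Q* = 52.0833, P* = 57.2083.
With the tax, the buyer price exceeds the seller price by 14.5: (77 − 0.38Q) − (52 + 0.1Q) = 14.5 → Q' = 21.875.
ΔQ = 52.0833 − 21.875 = 30.2083; the wedge equals the tax, 14.5.
DWL = ½ × 30.2083 × 14.5 = 219.01.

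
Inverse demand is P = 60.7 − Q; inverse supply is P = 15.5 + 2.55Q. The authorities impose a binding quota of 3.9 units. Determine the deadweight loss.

Competitive equilibrium: 60.7 − Q = 15.5 + 2.55Q → Q* = 12.7324, P* = 47.9676.
At Q = 3.9: demand price = 60.7 − 1·3.9 = 56.8; supply price = 15.5 + 2.55·3.9 = 25.445.
ΔQ = 12.7324 − 3.9 = 8.8324; wedge = 56.8 − 25.445 = 31.355.
The triangle = ½ × 8.8324 × 31.355 = 138.47.

138.47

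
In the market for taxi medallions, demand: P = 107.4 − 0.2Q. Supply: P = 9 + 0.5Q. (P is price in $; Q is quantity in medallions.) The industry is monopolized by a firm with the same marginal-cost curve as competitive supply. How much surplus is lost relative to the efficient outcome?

$341.54

Competitive equilibrium: 107.4 − 0.2Q = 9 + 0.5Q → Q* = 140.5714, P* = 79.2857.
Marginal revenue: MR = 107.4 − 0.4Q. Set MR = MC: 107.4 − 0.4Q = 9 + 0.5Q → Q_m = 109.3333.
Price P_m = 107.4 − 0.2·109.3333 = 85.5333; MC(Q_m) = 9 + 0.5·109.3333 = 63.6667.
Competitive Q* = 140.5714, so ΔQ = 31.2381; wedge = 85.5333 − 63.6667 = 21.8666.
Welfare loss = ½ × 31.2381 × 21.8666 = $341.54.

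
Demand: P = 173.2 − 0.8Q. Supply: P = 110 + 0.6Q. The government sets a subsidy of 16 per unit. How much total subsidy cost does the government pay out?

905.14

Competitive equilibrium: 173.2 − 0.8Q = 110 + 0.6Q → Q* = 45.1429, P* = 137.0857.
The subsidy lowers effective supply by 16: P = 94 + 0.6Q.
New quantity: 173.2 − 0.8Q = 94 + 0.6Q → Q' = 56.5714.
Total subsidy cost = 16 × 56.5714 = 905.14.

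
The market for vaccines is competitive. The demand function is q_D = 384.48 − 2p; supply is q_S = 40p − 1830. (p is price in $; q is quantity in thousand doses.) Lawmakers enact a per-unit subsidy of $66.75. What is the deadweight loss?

$4243.39 thousand

In inverse form: demand p = 192.24 − 0.5q, supply p = 45.75 + 0.025q.
Competitive equilibrium: 192.24 − 0.5q = 45.75 + 0.025q → q* = 279.0286, p* = 52.7257.
The subsidy lowers effective supply by 66.75: p = 0.025q − 21.
New quantity: 192.24 − 0.5q = 0.025q − 21 → q' = 406.1714.
Overproduction Δq = 406.1714 − 279.0286 = 127.1428; wedge = subsidy = 66.75.
Welfare loss = ½ × 127.1428 × 66.75 = $4243.39 thousand.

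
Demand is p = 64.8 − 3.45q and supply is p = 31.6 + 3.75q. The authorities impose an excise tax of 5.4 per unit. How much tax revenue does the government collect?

20.85

Competitive equilibrium: 64.8 − 3.45q = 31.6 + 3.75q → q* = 4.6111, p* = 48.8917.
With the tax, the buyer price exceeds the seller price by 5.4: (64.8 − 3.45q) − (31.6 + 3.75q) = 5.4 → q' = 3.8611.
Tax revenue = 5.4 × 3.8611 = 20.85.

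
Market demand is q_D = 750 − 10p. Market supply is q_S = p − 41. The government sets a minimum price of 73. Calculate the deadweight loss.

In inverse form: demand p = 75 − 0.1q, supply p = 41 + q.
Competitive equilibrium: 75 − 0.1q = 41 + q → q* = 30.9091, p* = 71.9091.
At the floor p = 73, quantity demanded = (75 − 73)/0.1 = 20.
Sellers' marginal cost at q' = 20: 41 + 1·20 = 61.
Δq = 30.9091 − 20 = 10.9091; wedge = 73 − 61 = 12.
The triangle = ½ × 10.9091 × 12 = 65.45.

65.45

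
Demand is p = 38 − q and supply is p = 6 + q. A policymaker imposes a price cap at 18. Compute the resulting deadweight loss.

Competitive equilibrium: 38 − q = 6 + q → q* = 16, p* = 22.
At the ceiling p = 18, quantity supplied = (18 − 6)/1 = 12.
Willingness to pay at q' = 12: 38 − 1·12 = 26.
Δq = 16 − 12 = 4; wedge = 26 − 18 = 8.
DWL = ½ × 4 × 8 = 16.

16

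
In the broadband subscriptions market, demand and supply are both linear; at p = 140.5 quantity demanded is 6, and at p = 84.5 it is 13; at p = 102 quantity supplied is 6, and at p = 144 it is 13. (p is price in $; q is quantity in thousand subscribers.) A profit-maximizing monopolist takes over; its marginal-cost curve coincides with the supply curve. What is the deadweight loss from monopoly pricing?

Demand slope = (84.5 − 140.5)/(13 − 6) = −8, so p = 188.5 − 8q.
Supply slope = (144 − 102)/(13 − 6) = 6, so p = 66 + 6q.
Competitive equilibrium: 188.5 − 8q = 66 + 6q → q* = 8.75, p* = 118.5.
Marginal revenue: MR = 188.5 − 16q. Set MR = MC: 188.5 − 16q = 66 + 6q → q_m = 5.5682.
Price p_m = 188.5 − 8·5.5682 = 143.9544; MC(q_m) = 66 + 6·5.5682 = 99.4092.
Competitive q* = 8.75, so Δq = 3.1818; wedge = 143.9544 − 99.4092 = 44.5452.
DWL = ½ × 3.1818 × 44.5452 = $70.87 thousand.

$70.87 thousand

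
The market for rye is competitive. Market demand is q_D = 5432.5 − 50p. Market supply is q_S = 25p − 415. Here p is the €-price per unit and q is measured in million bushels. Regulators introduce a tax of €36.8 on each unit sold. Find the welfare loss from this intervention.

In inverse form: demand p = 108.65 − 0.02q, supply p = 16.6 + 0.04q.
Competitive equilibrium: 108.65 − 0.02q = 16.6 + 0.04q → q* = 1534.1667, p* = 77.9667.
With the tax, the buyer price exceeds the seller price by 36.8: (108.65 − 0.02q) − (16.6 + 0.04q) = 36.8 → q' = 920.8333.
Δq = 1534.1667 − 920.8333 = 613.3334; the wedge equals the tax, 36.8.
The triangle = ½ × 613.3334 × 36.8 = €11285.33 million.

€11285.33 million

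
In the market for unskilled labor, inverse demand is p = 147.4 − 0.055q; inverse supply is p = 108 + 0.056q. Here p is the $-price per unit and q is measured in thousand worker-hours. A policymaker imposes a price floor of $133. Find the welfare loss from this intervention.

$481.43 thousand

Competitive equilibrium: 147.4 − 0.055q = 108 + 0.056q → q* = 354.955, p* = 127.8775.
At the floor p = 133, quantity demanded = (147.4 − 133)/0.055 = 261.8182.
Sellers' marginal cost at q' = 261.8182: 108 + 0.056·261.8182 = 122.6618.
Δq = 354.955 − 261.8182 = 93.1368; wedge = 133 − 122.6618 = 10.3382.
The triangle = ½ × 93.1368 × 10.3382 = $481.43 thousand.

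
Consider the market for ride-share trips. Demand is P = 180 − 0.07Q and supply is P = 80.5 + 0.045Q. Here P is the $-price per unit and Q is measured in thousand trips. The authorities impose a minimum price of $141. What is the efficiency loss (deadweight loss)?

$5457.32 thousand

Competitive equilibrium: 180 − 0.07Q = 80.5 + 0.045Q → Q* = 865.2174, P* = 119.4348.
At the floor P = 141, quantity demanded = (180 − 141)/0.07 = 557.1429.
Sellers' marginal cost at Q' = 557.1429: 80.5 + 0.045·557.1429 = 105.5714.
ΔQ = 865.2174 − 557.1429 = 308.0745; wedge = 141 − 105.5714 = 35.4286.
DWL = ½ × 308.0745 × 35.4286 = $5457.32 thousand.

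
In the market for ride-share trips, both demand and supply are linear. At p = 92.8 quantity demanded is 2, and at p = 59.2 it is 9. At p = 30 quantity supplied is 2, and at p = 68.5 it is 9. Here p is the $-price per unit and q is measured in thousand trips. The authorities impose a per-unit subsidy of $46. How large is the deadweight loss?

$102.72 thousand

Demand slope = (59.2 − 92.8)/(9 − 2) = −4.8, so p = 102.4 − 4.8q.
Supply slope = (68.5 − 30)/(9 − 2) = 5.5, so p = 19 + 5.5q.
Competitive equilibrium: 102.4 − 4.8q = 19 + 5.5q → q* = 8.0971, p* = 63.534.
The subsidy lowers effective supply by 46: p = 5.5q − 27.
New quantity: 102.4 − 4.8q = 5.5q − 27 → q' = 12.5631.
Overproduction Δq = 12.5631 − 8.0971 = 4.466; wedge = subsidy = 46.
The triangle = ½ × 4.466 × 46 = $102.72 thousand.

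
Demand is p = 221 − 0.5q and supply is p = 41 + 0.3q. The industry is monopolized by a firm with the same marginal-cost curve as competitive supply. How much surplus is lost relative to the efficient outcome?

Competitive equilibrium: 221 − 0.5q = 41 + 0.3q → q* = 225, p* = 108.5.
Marginal revenue: MR = 221 − q. Set MR = MC: 221 − q = 41 + 0.3q → q_m = 138.4615.
Price p_m = 221 − 0.5·138.4615 = 151.7693; MC(q_m) = 41 + 0.3·138.4615 = 82.5385.
Competitive q* = 225, so Δq = 86.5385; wedge = 151.7693 − 82.5385 = 69.2308.
The triangle = ½ × 86.5385 × 69.2308 = 2995.56.

2995.56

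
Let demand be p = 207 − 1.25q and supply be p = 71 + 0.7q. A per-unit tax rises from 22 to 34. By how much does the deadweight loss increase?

Competitive equilibrium: 207 − 1.25q = 71 + 0.7q → q* = 69.7436, p* = 119.8205.
For a per-unit tax t: Δq = t/1.95, so DWL = ½·t·(t/1.95) = t²/3.9.
At t = 22: DWL = 124.103. At t = 34: DWL = 296.41.
Increase = 296.41 − 124.103 = 172.31.

172.31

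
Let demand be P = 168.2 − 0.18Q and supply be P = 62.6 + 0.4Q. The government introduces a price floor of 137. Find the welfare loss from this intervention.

Competitive equilibrium: 168.2 − 0.18Q = 62.6 + 0.4Q → Q* = 182.069, P* = 135.4276.
At the floor P = 137, quantity demanded = (168.2 − 137)/0.18 = 173.3333.
Sellers' marginal cost at Q' = 173.3333: 62.6 + 0.4·173.3333 = 131.9333.
ΔQ = 182.069 − 173.3333 = 8.7357; wedge = 137 − 131.9333 = 5.0667.
The triangle = ½ × 8.7357 × 5.0667 = 22.13.

22.13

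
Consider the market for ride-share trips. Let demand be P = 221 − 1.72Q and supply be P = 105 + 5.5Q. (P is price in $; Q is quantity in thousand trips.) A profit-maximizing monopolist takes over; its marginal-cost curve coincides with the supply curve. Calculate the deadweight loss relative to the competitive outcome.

Competitive equilibrium: 221 − 1.72Q = 105 + 5.5Q → Q* = 16.0665, P* = 193.3657.
Marginal revenue: MR = 221 − 3.44Q. Set MR = MC: 221 − 3.44Q = 105 + 5.5Q → Q_m = 12.9754.
Price P_m = 221 − 1.72·12.9754 = 198.6823; MC(Q_m) = 105 + 5.5·12.9754 = 176.3647.
Competitive Q* = 16.0665, so ΔQ = 3.0911; wedge = 198.6823 − 176.3647 = 22.3176.
Deadweight loss = ½ × 3.0911 × 22.3176 = $34.49 thousand.

$34.49 thousand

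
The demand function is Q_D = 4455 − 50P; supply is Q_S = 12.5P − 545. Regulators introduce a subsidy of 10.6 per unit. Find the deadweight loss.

In inverse form: demand P = 89.1 − 0.02Q, supply P = 43.6 + 0.08Q.
Competitive equilibrium: 89.1 − 0.02Q = 43.6 + 0.08Q → Q* = 455, P* = 80.
The subsidy lowers effective supply by 10.6: P = 33 + 0.08Q.
New quantity: 89.1 − 0.02Q = 33 + 0.08Q → Q' = 561.
Overproduction ΔQ = 561 − 455 = 106; wedge = subsidy = 10.6.
The triangle = ½ × 106 × 10.6 = 561.80.

561.80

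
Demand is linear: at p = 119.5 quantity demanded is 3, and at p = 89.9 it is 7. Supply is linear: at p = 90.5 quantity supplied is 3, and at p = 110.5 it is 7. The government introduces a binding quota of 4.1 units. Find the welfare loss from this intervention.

Demand slope = (89.9 − 119.5)/(7 − 3) = −7.4, so p = 141.7 − 7.4q.
Supply slope = (110.5 − 90.5)/(7 − 3) = 5, so p = 75.5 + 5q.
Competitive equilibrium: 141.7 − 7.4q = 75.5 + 5q → q* = 5.3387, p* = 102.1935.
At q = 4.1: demand price = 141.7 − 7.4·4.1 = 111.36; supply price = 75.5 + 5·4.1 = 96.
Δq = 5.3387 − 4.1 = 1.2387; wedge = 111.36 − 96 = 15.36.
Welfare loss = ½ × 1.2387 × 15.36 = 9.51.

9.51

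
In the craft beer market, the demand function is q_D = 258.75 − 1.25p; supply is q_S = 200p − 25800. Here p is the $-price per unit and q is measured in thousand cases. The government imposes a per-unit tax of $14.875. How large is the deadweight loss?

$137.43 thousand

In inverse form: demand p = 207 − 0.8q, supply p = 129 + 0.005q.
Competitive equilibrium: 207 − 0.8q = 129 + 0.005q → q* = 96.8944, p* = 129.4845.
With the tax, the buyer price exceeds the seller price by 14.875: (207 − 0.8q) − (129 + 0.005q) = 14.875 → q' = 78.4161.
Δq = 96.8944 − 78.4161 = 18.4783; the wedge equals the tax, 14.875.
Welfare loss = ½ × 18.4783 × 14.875 = $137.43 thousand.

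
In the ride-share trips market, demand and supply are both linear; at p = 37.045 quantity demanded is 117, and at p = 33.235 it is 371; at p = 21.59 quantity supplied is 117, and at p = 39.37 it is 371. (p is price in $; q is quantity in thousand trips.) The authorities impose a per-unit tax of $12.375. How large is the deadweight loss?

Demand slope = (33.235 − 37.045)/(371 − 117) = −0.015, so p = 38.8 − 0.015q.
Supply slope = (39.37 − 21.59)/(371 − 117) = 0.07, so p = 13.4 + 0.07q.
Competitive equilibrium: 38.8 − 0.015q = 13.4 + 0.07q → q* = 298.8235, p* = 34.3176.
With the tax, the buyer price exceeds the seller price by 12.375: (38.8 − 0.015q) − (13.4 + 0.07q) = 12.375 → q' = 153.2353.
Δq = 298.8235 − 153.2353 = 145.5882; the wedge equals the tax, 12.375.
Welfare loss = ½ × 145.5882 × 12.375 = $900.83 thousand.

$900.83 thousand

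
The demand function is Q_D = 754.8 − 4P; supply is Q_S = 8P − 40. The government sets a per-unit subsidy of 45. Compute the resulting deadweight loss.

2700

In inverse form: demand P = 188.7 − 0.25Q, supply P = 5 + 0.125Q.
Competitive equilibrium: 188.7 − 0.25Q = 5 + 0.125Q → Q* = 489.8667, P* = 66.2333.
The subsidy lowers effective supply by 45: P = 0.125Q − 40.
New quantity: 188.7 − 0.25Q = 0.125Q − 40 → Q' = 609.8667.
Overproduction ΔQ = 609.8667 − 489.8667 = 120; wedge = subsidy = 45.
Deadweight loss = ½ × 120 × 45 = 2700.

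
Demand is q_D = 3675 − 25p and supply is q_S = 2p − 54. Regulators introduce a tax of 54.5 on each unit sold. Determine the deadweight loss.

2750.23

In inverse form: demand p = 147 − 0.04q, supply p = 27 + 0.5q.
Competitive equilibrium: 147 − 0.04q = 27 + 0.5q → q* = 222.2222, p* = 138.1111.
With the tax, the buyer price exceeds the seller price by 54.5: (147 − 0.04q) − (27 + 0.5q) = 54.5 → q' = 121.2963.
Δq = 222.2222 − 121.2963 = 100.9259; the wedge equals the tax, 54.5.
DWL = ½ × 100.9259 × 54.5 = 2750.23.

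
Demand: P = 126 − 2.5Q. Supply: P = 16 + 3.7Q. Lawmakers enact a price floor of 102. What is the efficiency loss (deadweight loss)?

Competitive equilibrium: 126 − 2.5Q = 16 + 3.7Q → Q* = 17.7419, P* = 81.6452.
At the floor P = 102, quantity demanded = (126 − 102)/2.5 = 9.6.
Sellers' marginal cost at Q' = 9.6: 16 + 3.7·9.6 = 51.52.
ΔQ = 17.7419 − 9.6 = 8.1419; wedge = 102 − 51.52 = 50.48.
The triangle = ½ × 8.1419 × 50.48 = 205.50.

205.50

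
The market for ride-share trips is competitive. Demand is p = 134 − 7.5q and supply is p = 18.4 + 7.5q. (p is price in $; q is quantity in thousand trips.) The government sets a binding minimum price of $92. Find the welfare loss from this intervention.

Competitive equilibrium: 134 − 7.5q = 18.4 + 7.5q → q* = 7.7067, p* = 76.2.
At the floor p = 92, quantity demanded = (134 − 92)/7.5 = 5.6.
Sellers' marginal cost at q' = 5.6: 18.4 + 7.5·5.6 = 60.4.
Δq = 7.7067 − 5.6 = 2.1067; wedge = 92 − 60.4 = 31.6.
The triangle = ½ × 2.1067 × 31.6 = $33.29 thousand.

$33.29 thousand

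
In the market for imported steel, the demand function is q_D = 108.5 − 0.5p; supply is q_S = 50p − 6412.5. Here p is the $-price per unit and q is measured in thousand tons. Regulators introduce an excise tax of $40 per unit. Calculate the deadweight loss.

In inverse form: demand p = 217 − 2q, supply p = 128.25 + 0.02q.
Competitive equilibrium: 217 − 2q = 128.25 + 0.02q → q* = 43.9356, p* = 129.1287.
With the tax, the buyer price exceeds the seller price by 40: (217 − 2q) − (128.25 + 0.02q) = 40 → q' = 24.1337.
Δq = 43.9356 − 24.1337 = 19.8019; the wedge equals the tax, 40.
Welfare loss = ½ × 19.8019 × 40 = $396.04 thousand.

$396.04 thousand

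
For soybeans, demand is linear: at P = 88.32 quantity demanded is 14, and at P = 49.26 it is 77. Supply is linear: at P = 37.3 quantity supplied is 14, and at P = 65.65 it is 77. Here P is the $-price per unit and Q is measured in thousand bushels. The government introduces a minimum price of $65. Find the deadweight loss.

Demand slope = (49.26 − 88.32)/(77 − 14) = −0.62, so P = 97 − 0.62Q.
Supply slope = (65.65 − 37.3)/(77 − 14) = 0.45, so P = 31 + 0.45Q.
Competitive equilibrium: 97 − 0.62Q = 31 + 0.45Q → Q* = 61.6822, P* = 58.757.
At the floor P = 65, quantity demanded = (97 − 65)/0.62 = 51.6129.
Sellers' marginal cost at Q' = 51.6129: 31 + 0.45·51.6129 = 54.2258.
ΔQ = 61.6822 − 51.6129 = 10.0693; wedge = 65 − 54.2258 = 10.7742.
The triangle = ½ × 10.0693 × 10.7742 = $54.24 thousand.

$54.24 thousand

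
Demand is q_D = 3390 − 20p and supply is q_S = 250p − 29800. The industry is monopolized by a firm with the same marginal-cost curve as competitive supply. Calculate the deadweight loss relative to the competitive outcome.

5414.84

In inverse form: demand p = 169.5 − 0.05q, supply p = 119.2 + 0.004q.
Competitive equilibrium: 169.5 − 0.05q = 119.2 + 0.004q → q* = 931.4815, p* = 122.9259.
Marginal revenue: MR = 169.5 − 0.1q. Set MR = MC: 169.5 − 0.1q = 119.2 + 0.004q → q_m = 483.6538.
Price p_m = 169.5 − 0.05·483.6538 = 145.3173; MC(q_m) = 119.2 + 0.004·483.6538 = 121.1346.
Competitive q* = 931.4815, so Δq = 447.8277; wedge = 145.3173 − 121.1346 = 24.1827.
DWL = ½ × 447.8277 × 24.1827 = 5414.84.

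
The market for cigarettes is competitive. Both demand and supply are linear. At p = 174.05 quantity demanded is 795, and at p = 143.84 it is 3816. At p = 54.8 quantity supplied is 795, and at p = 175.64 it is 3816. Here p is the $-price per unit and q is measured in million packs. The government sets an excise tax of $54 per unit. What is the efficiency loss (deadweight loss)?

Demand slope = (143.84 − 174.05)/(3816 − 795) = −0.01, so p = 182 − 0.01q.
Supply slope = (175.64 − 54.8)/(3816 − 795) = 0.04, so p = 23 + 0.04q.
Competitive equilibrium: 182 − 0.01q = 23 + 0.04q → q* = 3180, p* = 150.2.
With the tax, the buyer price exceeds the seller price by 54: (182 − 0.01q) − (23 + 0.04q) = 54 → q' = 2100.
Δq = 3180 − 2100 = 1080; the wedge equals the tax, 54.
DWL = ½ × 1080 × 54 = $29160 million.

$29160 million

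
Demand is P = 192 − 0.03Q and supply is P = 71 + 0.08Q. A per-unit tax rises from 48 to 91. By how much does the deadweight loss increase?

27168.18

Competitive equilibrium: 192 − 0.03Q = 71 + 0.08Q → Q* = 1100, P* = 159.
For a per-unit tax t: ΔQ = t/0.11, so DWL = ½·t·(t/0.11) = t²/0.22.
At t = 48: DWL = 10472.727. At t = 91: DWL = 37640.909.
Increase = 37640.909 − 10472.727 = 27168.18.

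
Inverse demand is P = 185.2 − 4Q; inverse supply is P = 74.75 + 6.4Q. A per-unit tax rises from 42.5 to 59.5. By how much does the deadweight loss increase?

83.37

Competitive equilibrium: 185.2 − 4Q = 74.75 + 6.4Q → Q* = 10.6202, P* = 142.7192.
For a per-unit tax t: ΔQ = t/10.4, so DWL = ½·t·(t/10.4) = t²/20.8.
At t = 42.5: DWL = 86.839. At t = 59.5: DWL = 170.204.
Increase = 170.204 − 86.839 = 83.37.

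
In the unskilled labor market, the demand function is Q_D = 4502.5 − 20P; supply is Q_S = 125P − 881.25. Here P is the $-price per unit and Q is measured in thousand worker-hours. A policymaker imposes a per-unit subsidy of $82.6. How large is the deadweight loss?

In inverse form: demand P = 225.125 − 0.05Q, supply P = 7.05 + 0.008Q.
Competitive equilibrium: 225.125 − 0.05Q = 7.05 + 0.008Q → Q* = 3759.9138, P* = 37.1293.
The subsidy lowers effective supply by 82.6: P = 0.008Q − 75.55.
New quantity: 225.125 − 0.05Q = 0.008Q − 75.55 → Q' = 5184.0517.
Overproduction ΔQ = 5184.0517 − 3759.9138 = 1424.1379; wedge = subsidy = 82.6.
Welfare loss = ½ × 1424.1379 × 82.6 = $58816.90 thousand.

$58816.90 thousand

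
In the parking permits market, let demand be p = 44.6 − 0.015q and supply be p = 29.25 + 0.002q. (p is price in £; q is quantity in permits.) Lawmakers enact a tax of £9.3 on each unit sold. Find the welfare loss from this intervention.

Competitive equilibrium: 44.6 − 0.015q = 29.25 + 0.002q → q* = 902.9412, p* = 31.0559.
With the tax, the buyer price exceeds the seller price by 9.3: (44.6 − 0.015q) − (29.25 + 0.002q) = 9.3 → q' = 355.8824.
Δq = 902.9412 − 355.8824 = 547.0588; the wedge equals the tax, 9.3.
The triangle = ½ × 547.0588 × 9.3 = £2543.82.

£2543.82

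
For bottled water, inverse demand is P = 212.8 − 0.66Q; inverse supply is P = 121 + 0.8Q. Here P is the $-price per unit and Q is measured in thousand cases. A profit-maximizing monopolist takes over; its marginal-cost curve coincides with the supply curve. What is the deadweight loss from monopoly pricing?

$279.72 thousand

Competitive equilibrium: 212.8 − 0.66Q = 121 + 0.8Q → Q* = 62.8767, P* = 171.3014.
Marginal revenue: MR = 212.8 − 1.32Q. Set MR = MC: 212.8 − 1.32Q = 121 + 0.8Q → Q_m = 43.3019.
Price P_m = 212.8 − 0.66·43.3019 = 184.2207; MC(Q_m) = 121 + 0.8·43.3019 = 155.6415.
Competitive Q* = 62.8767, so ΔQ = 19.5748; wedge = 184.2207 − 155.6415 = 28.5792.
The triangle = ½ × 19.5748 × 28.5792 = $279.72 thousand.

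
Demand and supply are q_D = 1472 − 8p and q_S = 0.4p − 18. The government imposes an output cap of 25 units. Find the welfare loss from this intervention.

In inverse form: demand p = 184 − 0.125q, supply p = 45 + 2.5q.
Competitive equilibrium: 184 − 0.125q = 45 + 2.5q → q* = 52.9524, p* = 177.381.
At q = 25: demand price = 184 − 0.125·25 = 180.875; supply price = 45 + 2.5·25 = 107.5.
Δq = 52.9524 − 25 = 27.9524; wedge = 180.875 − 107.5 = 73.375.
Deadweight loss = ½ × 27.9524 × 73.375 = 1025.50.

1025.50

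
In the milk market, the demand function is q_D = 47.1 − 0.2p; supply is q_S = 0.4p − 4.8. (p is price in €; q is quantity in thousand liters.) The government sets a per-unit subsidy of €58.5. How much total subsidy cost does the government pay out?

€2199.60 thousand

In inverse form: demand p = 235.5 − 5q, supply p = 12 + 2.5q.
Competitive equilibrium: 235.5 − 5q = 12 + 2.5q → q* = 29.8, p* = 86.5.
The subsidy lowers effective supply by 58.5: p = 2.5q − 46.5.
New quantity: 235.5 − 5q = 2.5q − 46.5 → q' = 37.6.
Total subsidy cost = 58.5 × 37.6 = €2199.60 thousand.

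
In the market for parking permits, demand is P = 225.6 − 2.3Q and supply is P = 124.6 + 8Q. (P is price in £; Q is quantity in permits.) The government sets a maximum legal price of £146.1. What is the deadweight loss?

Competitive equilibrium: 225.6 − 2.3Q = 124.6 + 8Q → Q* = 9.8058, P* = 203.0466.
At the ceiling P = 146.1, quantity supplied = (146.1 − 124.6)/8 = 2.6875.
Willingness to pay at Q' = 2.6875: 225.6 − 2.3·2.6875 = 219.4188.
ΔQ = 9.8058 − 2.6875 = 7.1183; wedge = 219.4188 − 146.1 = 73.3188.
The triangle = ½ × 7.1183 × 73.3188 = £260.95.

£260.95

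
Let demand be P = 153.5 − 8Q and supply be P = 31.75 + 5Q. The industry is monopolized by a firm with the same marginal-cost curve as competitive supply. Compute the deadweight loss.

Competitive equilibrium: 153.5 − 8Q = 31.75 + 5Q → Q* = 9.3654, P* = 78.5769.
Marginal revenue: MR = 153.5 − 16Q. Set MR = MC: 153.5 − 16Q = 31.75 + 5Q → Q_m = 5.7976.
Price P_m = 153.5 − 8·5.7976 = 107.1192; MC(Q_m) = 31.75 + 5·5.7976 = 60.738.
Competitive Q* = 9.3654, so ΔQ = 3.5678; wedge = 107.1192 − 60.738 = 46.3812.
The triangle = ½ × 3.5678 × 46.3812 = 82.74.

82.74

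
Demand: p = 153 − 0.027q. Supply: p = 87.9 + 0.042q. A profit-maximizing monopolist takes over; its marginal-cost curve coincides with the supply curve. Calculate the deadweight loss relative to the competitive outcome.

Competitive equilibrium: 153 − 0.027q = 87.9 + 0.042q → q* = 943.47826, p* = 127.52609.
Marginal revenue: MR = 153 − 0.054q. Set MR = MC: 153 − 0.054q = 87.9 + 0.042q → q_m = 678.125.
Price p_m = 153 − 0.027·678.125 = 134.69063; MC(q_m) = 87.9 + 0.042·678.125 = 116.38125.
Competitive q* = 943.47826, so Δq = 265.35326; wedge = 134.69063 − 116.38125 = 18.30938.
The triangle = ½ × 265.35326 × 18.30938 = 2429.23.

2429.23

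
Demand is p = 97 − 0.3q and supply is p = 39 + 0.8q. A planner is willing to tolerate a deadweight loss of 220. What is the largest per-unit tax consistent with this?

22

Competitive equilibrium: 97 − 0.3q = 39 + 0.8q → q* = 52.7273, p* = 81.1818.
A tax t gives Δq = t/1.1 and wedge t, so DWL = t²/2.2.
t²/2.2 = 220 → t² = 484 → t = 22.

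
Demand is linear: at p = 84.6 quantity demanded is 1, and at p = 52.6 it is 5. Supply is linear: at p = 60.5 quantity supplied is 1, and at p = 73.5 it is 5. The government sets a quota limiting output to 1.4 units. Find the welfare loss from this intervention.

17.07

Demand slope = (52.6 − 84.6)/(5 − 1) = −8, so p = 92.6 − 8q.
Supply slope = (73.5 − 60.5)/(5 − 1) = 3.25, so p = 57.25 + 3.25q.
Competitive equilibrium: 92.6 − 8q = 57.25 + 3.25q → q* = 3.1422, p* = 67.4622.
At q = 1.4: demand price = 92.6 − 8·1.4 = 81.4; supply price = 57.25 + 3.25·1.4 = 61.8.
Δq = 3.1422 − 1.4 = 1.7422; wedge = 81.4 − 61.8 = 19.6.
Welfare loss = ½ × 1.7422 × 19.6 = 17.07.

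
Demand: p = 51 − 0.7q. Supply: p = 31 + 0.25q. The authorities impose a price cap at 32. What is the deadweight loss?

138.13

Competitive equilibrium: 51 − 0.7q = 31 + 0.25q → q* = 21.0526, p* = 36.2632.
At the ceiling p = 32, quantity supplied = (32 − 31)/0.25 = 4.
Willingness to pay at q' = 4: 51 − 0.7·4 = 48.2.
Δq = 21.0526 − 4 = 17.0526; wedge = 48.2 − 32 = 16.2.
Deadweight loss = ½ × 17.0526 × 16.2 = 138.13.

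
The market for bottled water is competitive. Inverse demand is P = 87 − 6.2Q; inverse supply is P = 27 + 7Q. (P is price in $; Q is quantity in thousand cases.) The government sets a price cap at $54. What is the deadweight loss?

Competitive equilibrium: 87 − 6.2Q = 27 + 7Q → Q* = 4.5455, P* = 58.8182.
At the ceiling P = 54, quantity supplied = (54 − 27)/7 = 3.8571.
Willingness to pay at Q' = 3.8571: 87 − 6.2·3.8571 = 63.086.
ΔQ = 4.5455 − 3.8571 = 0.6884; wedge = 63.086 − 54 = 9.086.
The triangle = ½ × 0.6884 × 9.086 = $3.13 thousand.

$3.13 thousand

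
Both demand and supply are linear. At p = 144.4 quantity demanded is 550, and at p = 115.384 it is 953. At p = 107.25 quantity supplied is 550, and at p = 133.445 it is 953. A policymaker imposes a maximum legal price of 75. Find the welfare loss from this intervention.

40331.61

Demand slope = (115.384 − 144.4)/(953 − 550) = −0.072, so p = 184 − 0.072q.
Supply slope = (133.445 − 107.25)/(953 − 550) = 0.065, so p = 71.5 + 0.065q.
Competitive equilibrium: 184 − 0.072q = 71.5 + 0.065q → q* = 821.16788, p* = 124.87591.
At the ceiling p = 75, quantity supplied = (75 − 71.5)/0.065 = 53.84615.
Willingness to pay at q' = 53.84615: 184 − 0.072·53.84615 = 180.12308.
Δq = 821.16788 − 53.84615 = 767.32173; wedge = 180.12308 − 75 = 105.12308.
Welfare loss = ½ × 767.32173 × 105.12308 = 40331.61.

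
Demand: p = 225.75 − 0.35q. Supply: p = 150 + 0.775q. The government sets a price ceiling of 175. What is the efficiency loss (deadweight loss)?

Competitive equilibrium: 225.75 − 0.35q = 150 + 0.775q → q* = 67.3333, p* = 202.1833.
At the ceiling p = 175, quantity supplied = (175 − 150)/0.775 = 32.2581.
Willingness to pay at q' = 32.2581: 225.75 − 0.35·32.2581 = 214.4597.
Δq = 67.3333 − 32.2581 = 35.0752; wedge = 214.4597 − 175 = 39.4597.
DWL = ½ × 35.0752 × 39.4597 = 692.03.

692.03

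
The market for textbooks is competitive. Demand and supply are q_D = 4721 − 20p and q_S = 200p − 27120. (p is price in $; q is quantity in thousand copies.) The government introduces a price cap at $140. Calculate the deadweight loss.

In inverse form: demand p = 236.05 − 0.05q, supply p = 135.6 + 0.005q.
Competitive equilibrium: 236.05 − 0.05q = 135.6 + 0.005q → q* = 1826.3636, p* = 144.7318.
At the ceiling p = 140, quantity supplied = (140 − 135.6)/0.005 = 880.
Willingness to pay at q' = 880: 236.05 − 0.05·880 = 192.05.
Δq = 1826.3636 − 880 = 946.3636; wedge = 192.05 − 140 = 52.05.
DWL = ½ × 946.3636 × 52.05 = $24629.11 thousand.

$24629.11 thousand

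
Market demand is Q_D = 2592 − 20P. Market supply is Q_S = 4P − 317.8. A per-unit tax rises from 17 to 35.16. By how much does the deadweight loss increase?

1578.71

In inverse form: demand P = 129.6 − 0.05Q, supply P = 79.45 + 0.25Q.
Competitive equilibrium: 129.6 − 0.05Q = 79.45 + 0.25Q → Q* = 167.1667, P* = 121.2417.
For a per-unit tax t: ΔQ = t/0.3, so DWL = ½·t·(t/0.3) = t²/0.6.
At t = 17: DWL = 481.667. At t = 35.16: DWL = 2060.376.
Increase = 2060.376 − 481.667 = 1578.71.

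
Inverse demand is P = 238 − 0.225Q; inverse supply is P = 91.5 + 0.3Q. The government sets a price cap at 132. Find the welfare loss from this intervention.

5446.80

Competitive equilibrium: 238 − 0.225Q = 91.5 + 0.3Q → Q* = 279.0476, P* = 175.2143.
At the ceiling P = 132, quantity supplied = (132 − 91.5)/0.3 = 135.
Willingness to pay at Q' = 135: 238 − 0.225·135 = 207.625.
ΔQ = 279.0476 − 135 = 144.0476; wedge = 207.625 − 132 = 75.625.
DWL = ½ × 144.0476 × 75.625 = 5446.80.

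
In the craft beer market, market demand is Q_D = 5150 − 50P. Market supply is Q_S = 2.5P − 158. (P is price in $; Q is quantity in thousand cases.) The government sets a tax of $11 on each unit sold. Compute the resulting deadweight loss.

In inverse form: demand P = 103 − 0.02Q, supply P = 63.2 + 0.4Q.
Competitive equilibrium: 103 − 0.02Q = 63.2 + 0.4Q → Q* = 94.7619, P* = 101.1048.
With the tax, the buyer price exceeds the seller price by 11: (103 − 0.02Q) − (63.2 + 0.4Q) = 11 → Q' = 68.5714.
ΔQ = 94.7619 − 68.5714 = 26.1905; the wedge equals the tax, 11.
Deadweight loss = ½ × 26.1905 × 11 = $144.05 thousand.

$144.05 thousand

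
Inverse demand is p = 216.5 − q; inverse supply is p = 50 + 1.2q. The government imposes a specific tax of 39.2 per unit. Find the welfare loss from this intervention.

349.24

Competitive equilibrium: 216.5 − q = 50 + 1.2q → q* = 75.6818, p* = 140.8182.
With the tax, the buyer price exceeds the seller price by 39.2: (216.5 − q) − (50 + 1.2q) = 39.2 → q' = 57.8636.
Δq = 75.6818 − 57.8636 = 17.8182; the wedge equals the tax, 39.2.
Deadweight loss = ½ × 17.8182 × 39.2 = 349.24.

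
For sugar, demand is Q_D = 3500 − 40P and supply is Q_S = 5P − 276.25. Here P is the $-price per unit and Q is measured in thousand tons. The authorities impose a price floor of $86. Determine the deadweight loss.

$781.25 thousand

In inverse form: demand P = 87.5 − 0.025Q, supply P = 55.25 + 0.2Q.
Competitive equilibrium: 87.5 − 0.025Q = 55.25 + 0.2Q → Q* = 143.3333, P* = 83.9167.
At the floor P = 86, quantity demanded = (87.5 − 86)/0.025 = 60.
Sellers' marginal cost at Q' = 60: 55.25 + 0.2·60 = 67.25.
ΔQ = 143.3333 − 60 = 83.3333; wedge = 86 − 67.25 = 18.75.
Deadweight loss = ½ × 83.3333 × 18.75 = $781.25 thousand.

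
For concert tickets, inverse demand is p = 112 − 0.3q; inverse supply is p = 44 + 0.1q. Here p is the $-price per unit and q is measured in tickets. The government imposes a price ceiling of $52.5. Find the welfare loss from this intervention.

$1445

Competitive equilibrium: 112 − 0.3q = 44 + 0.1q → q* = 170, p* = 61.
At the ceiling p = 52.5, quantity supplied = (52.5 − 44)/0.1 = 85.
Willingness to pay at q' = 85: 112 − 0.3·85 = 86.5.
Δq = 170 − 85 = 85; wedge = 86.5 − 52.5 = 34.
Welfare loss = ½ × 85 × 34 = $1445.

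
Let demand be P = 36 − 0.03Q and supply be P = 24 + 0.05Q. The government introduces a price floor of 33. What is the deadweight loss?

Competitive equilibrium: 36 − 0.03Q = 24 + 0.05Q → Q* = 150, P* = 31.5.
At the floor P = 33, quantity demanded = (36 − 33)/0.03 = 100.
Sellers' marginal cost at Q' = 100: 24 + 0.05·100 = 29.
ΔQ = 150 − 100 = 50; wedge = 33 − 29 = 4.
Welfare loss = ½ × 50 × 4 = 100.

100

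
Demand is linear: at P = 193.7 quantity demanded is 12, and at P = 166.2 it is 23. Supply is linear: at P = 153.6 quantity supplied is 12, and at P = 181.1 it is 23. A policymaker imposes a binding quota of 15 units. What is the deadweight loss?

63.001

Demand slope = (166.2 − 193.7)/(23 − 12) = −2.5, so P = 223.7 − 2.5Q.
Supply slope = (181.1 − 153.6)/(23 − 12) = 2.5, so P = 123.6 + 2.5Q.
Competitive equilibrium: 223.7 − 2.5Q = 123.6 + 2.5Q → Q* = 20.02, P* = 173.65.
At Q = 15: demand price = 223.7 − 2.5·15 = 186.2; supply price = 123.6 + 2.5·15 = 161.1.
ΔQ = 20.02 − 15 = 5.02; wedge = 186.2 − 161.1 = 25.1.
The triangle = ½ × 5.02 × 25.1 = 63.001.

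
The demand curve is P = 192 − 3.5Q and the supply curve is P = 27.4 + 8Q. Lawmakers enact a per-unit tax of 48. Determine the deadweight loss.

Competitive equilibrium: 192 − 3.5Q = 27.4 + 8Q → Q* = 14.313, P* = 141.9043.
With the tax, the buyer price exceeds the seller price by 48: (192 − 3.5Q) − (27.4 + 8Q) = 48 → Q' = 10.1391.
ΔQ = 14.313 − 10.1391 = 4.1739; the wedge equals the tax, 48.
The triangle = ½ × 4.1739 × 48 = 100.17.

100.17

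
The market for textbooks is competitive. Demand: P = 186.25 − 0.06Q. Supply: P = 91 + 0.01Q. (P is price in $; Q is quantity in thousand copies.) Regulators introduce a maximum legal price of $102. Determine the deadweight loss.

Competitive equilibrium: 186.25 − 0.06Q = 91 + 0.01Q → Q* = 1360.7143, P* = 104.6071.
At the ceiling P = 102, quantity supplied = (102 − 91)/0.01 = 1100.
Willingness to pay at Q' = 1100: 186.25 − 0.06·1100 = 120.25.
ΔQ = 1360.7143 − 1100 = 260.7143; wedge = 120.25 − 102 = 18.25.
Welfare loss = ½ × 260.7143 × 18.25 = $2379.02 thousand.

$2379.02 thousand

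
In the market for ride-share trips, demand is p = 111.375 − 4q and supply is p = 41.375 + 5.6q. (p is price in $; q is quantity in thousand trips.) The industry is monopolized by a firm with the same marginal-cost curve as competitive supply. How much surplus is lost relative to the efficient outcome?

Competitive equilibrium: 111.375 − 4q = 41.375 + 5.6q → q* = 7.2917, p* = 82.2083.
Marginal revenue: MR = 111.375 − 8q. Set MR = MC: 111.375 − 8q = 41.375 + 5.6q → q_m = 5.1471.
Price p_m = 111.375 − 4·5.1471 = 90.7866; MC(q_m) = 41.375 + 5.6·5.1471 = 70.1988.
Competitive q* = 7.2917, so Δq = 2.1446; wedge = 90.7866 − 70.1988 = 20.5878.
DWL = ½ × 2.1446 × 20.5878 = $22.08 thousand.

$22.08 thousand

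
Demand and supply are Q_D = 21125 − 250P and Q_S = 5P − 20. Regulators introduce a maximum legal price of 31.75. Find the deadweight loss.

In inverse form: demand P = 84.5 − 0.004Q, supply P = 4 + 0.2Q.
Competitive equilibrium: 84.5 − 0.004Q = 4 + 0.2Q → Q* = 394.6078, P* = 82.9216.
At the ceiling P = 31.75, quantity supplied = (31.75 − 4)/0.2 = 138.75.
Willingness to pay at Q' = 138.75: 84.5 − 0.004·138.75 = 83.945.
ΔQ = 394.6078 − 138.75 = 255.8578; wedge = 83.945 − 31.75 = 52.195.
Welfare loss = ½ × 255.8578 × 52.195 = 6677.25.

6677.25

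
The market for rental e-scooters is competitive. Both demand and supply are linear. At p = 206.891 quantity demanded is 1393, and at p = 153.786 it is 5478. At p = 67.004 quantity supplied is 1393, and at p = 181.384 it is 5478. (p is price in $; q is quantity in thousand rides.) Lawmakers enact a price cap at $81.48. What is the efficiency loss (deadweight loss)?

$171796.54 thousand

Demand slope = (153.786 − 206.891)/(5478 − 1393) = −0.013, so p = 225 − 0.013q.
Supply slope = (181.384 − 67.004)/(5478 − 1393) = 0.028, so p = 28 + 0.028q.
Competitive equilibrium: 225 − 0.013q = 28 + 0.028q → q* = 4804.87805, p* = 162.53659.
At the ceiling p = 81.48, quantity supplied = (81.48 − 28)/0.028 = 1910.
Willingness to pay at q' = 1910: 225 − 0.013·1910 = 200.17.
Δq = 4804.87805 − 1910 = 2894.87805; wedge = 200.17 − 81.48 = 118.69.
The triangle = ½ × 2894.87805 × 118.69 = $171796.54 thousand.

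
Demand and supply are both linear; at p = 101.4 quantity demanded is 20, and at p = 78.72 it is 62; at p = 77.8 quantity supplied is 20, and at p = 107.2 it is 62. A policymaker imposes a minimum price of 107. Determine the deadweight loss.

Demand slope = (78.72 − 101.4)/(62 − 20) = −0.54, so p = 112.2 − 0.54q.
Supply slope = (107.2 − 77.8)/(62 − 20) = 0.7, so p = 63.8 + 0.7q.
Competitive equilibrium: 112.2 − 0.54q = 63.8 + 0.7q → q* = 39.0323, p* = 91.1226.
At the floor p = 107, quantity demanded = (112.2 − 107)/0.54 = 9.6296.
Sellers' marginal cost at q' = 9.6296: 63.8 + 0.7·9.6296 = 70.5407.
Δq = 39.0323 − 9.6296 = 29.4027; wedge = 107 − 70.5407 = 36.4593.
Welfare loss = ½ × 29.4027 × 36.4593 = 536.

536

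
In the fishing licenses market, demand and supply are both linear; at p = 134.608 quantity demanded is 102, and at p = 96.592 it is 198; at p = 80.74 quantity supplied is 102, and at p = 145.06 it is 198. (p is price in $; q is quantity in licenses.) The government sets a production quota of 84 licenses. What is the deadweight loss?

$2503.37

Demand slope = (96.592 − 134.608)/(198 − 102) = −0.396, so p = 175 − 0.396q.
Supply slope = (145.06 − 80.74)/(198 − 102) = 0.67, so p = 12.4 + 0.67q.
Competitive equilibrium: 175 − 0.396q = 12.4 + 0.67q → q* = 152.5328, p* = 114.597.
At q = 84: demand price = 175 − 0.396·84 = 141.736; supply price = 12.4 + 0.67·84 = 68.68.
Δq = 152.5328 − 84 = 68.5328; wedge = 141.736 − 68.68 = 73.056.
DWL = ½ × 68.5328 × 73.056 = $2503.37.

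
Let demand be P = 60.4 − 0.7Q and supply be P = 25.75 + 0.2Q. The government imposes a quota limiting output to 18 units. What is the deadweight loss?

Competitive equilibrium: 60.4 − 0.7Q = 25.75 + 0.2Q → Q* = 38.5, P* = 33.45.
At Q = 18: demand price = 60.4 − 0.7·18 = 47.8; supply price = 25.75 + 0.2·18 = 29.35.
ΔQ = 38.5 − 18 = 20.5; wedge = 47.8 − 29.35 = 18.45.
DWL = ½ × 20.5 × 18.45 = 189.11.

189.11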